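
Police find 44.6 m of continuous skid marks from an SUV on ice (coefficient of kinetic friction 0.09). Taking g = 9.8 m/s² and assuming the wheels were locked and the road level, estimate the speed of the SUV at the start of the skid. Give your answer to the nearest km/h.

Deceleration a = μg = 0.09 × 9.8 = 0.882 m/s².
v = √(2a·d) = √(2 × 0.882 × 44.6) = √78.674 = 8.8698 m/s.
= 8.8698 × 3.6 = 31.931 km/h.

Initial speed ≈ 32 km/h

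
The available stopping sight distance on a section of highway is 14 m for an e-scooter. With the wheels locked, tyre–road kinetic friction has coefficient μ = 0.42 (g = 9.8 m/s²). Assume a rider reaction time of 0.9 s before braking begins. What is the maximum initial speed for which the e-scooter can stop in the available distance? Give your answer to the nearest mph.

a = μg = 0.42 × 9.8 = 4.116 m/s².
Stopping distance: v·t_r + v²/(2a) = 14 with t_r = 0.9 s and a = 4.116 m/s².
So v² + 7.409 v − 115.25 = 0.
Positive root: v = −a·t_r + √((a·t_r)² + 2a·d) = −3.704 + √(13.720 + 115.25) = 7.6525 m/s.
7.6525 m/s ÷ 0.44704 = 17.118 mph.

Maximum speed ≈ 17 mph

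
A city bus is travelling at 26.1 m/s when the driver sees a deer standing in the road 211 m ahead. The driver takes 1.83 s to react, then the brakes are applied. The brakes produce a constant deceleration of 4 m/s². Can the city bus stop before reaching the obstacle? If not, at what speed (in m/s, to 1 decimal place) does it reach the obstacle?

Reaction distance = 26.1000 × 1.83 = 47.763 m.
Braking distance = v²/(2a) = 681.210 / 8.000 = 85.151 m.
Total stopping distance = 47.763 + 85.151 = 132.914 m, vs 211 m available — it stops with 211 − 132.914 = 78.086 m to spare.

Yes — it stops about 78.1 m short of the obstacle, so it never reaches it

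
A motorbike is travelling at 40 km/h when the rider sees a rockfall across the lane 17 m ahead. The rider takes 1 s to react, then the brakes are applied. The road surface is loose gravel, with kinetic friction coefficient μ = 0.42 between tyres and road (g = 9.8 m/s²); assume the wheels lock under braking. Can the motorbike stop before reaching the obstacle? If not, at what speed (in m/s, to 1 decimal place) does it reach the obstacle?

40 km/h ÷ 3.6 = 11.1111 m/s.
a = μg = 0.42 × 9.8 = 4.116 m/s².
Reaction distance = 11.1111 × 1 = 11.111 m.
Braking distance needed to stop: v²/(2a) = 123.457 / 8.232 = 14.997 m, so total needed = 11.111 + 14.997 = 26.108 m > 17 m — it cannot stop.
Distance remaining when braking begins: 17 − 11.111 = 5.889 m.
v² = v₀² − 2a·d = 123.457 − 2 × 4.116 × 5.889 = 74.979 m²/s².
v = √74.979 = 8.659 m/s.

No — it strikes the obstacle at 8.7 m/s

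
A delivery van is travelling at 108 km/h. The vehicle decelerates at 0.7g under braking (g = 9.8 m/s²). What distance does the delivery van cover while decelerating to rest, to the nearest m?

108 km/h ÷ 3.6 = 30.0000 m/s.
a = 0.7 × 9.8 = 6.860 m/s².
Braking distance = v²/(2a) = 30.0000² / (2 × 6.860) = 900.000 / 13.720 = 65.598 m.

Braking distance ≈ 66 m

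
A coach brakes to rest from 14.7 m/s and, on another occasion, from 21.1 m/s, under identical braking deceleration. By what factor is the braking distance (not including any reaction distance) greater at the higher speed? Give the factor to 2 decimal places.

Braking distance d = v²/(2a), so with a fixed, d ∝ v².
Factor = (21.1/14.7)² = 1.4354² = 2.0604.

Factor ≈ 2.06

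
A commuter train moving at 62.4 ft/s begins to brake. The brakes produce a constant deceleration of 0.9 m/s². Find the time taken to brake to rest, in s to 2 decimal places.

62.4 ft/s × 0.3048 = 19.0195 m/s.
Braking time = v/a = 19.0195 / 0.900 = 21.133 s.

Braking time ≈ 21.13 s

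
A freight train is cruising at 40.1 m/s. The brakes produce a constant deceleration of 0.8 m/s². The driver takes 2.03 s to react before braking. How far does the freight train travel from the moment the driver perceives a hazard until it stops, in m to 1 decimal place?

Reaction distance = v·t_r = 40.1000 × 2.03 = 81.403 m.
Braking distance = v²/(2a) = 40.1000² / (2 × 0.800) = 1608.010 / 1.600 = 1005.006 m.
Total = 81.403 + 1005.006 = 1086.409 m.

Total stopping distance ≈ 1086.4 m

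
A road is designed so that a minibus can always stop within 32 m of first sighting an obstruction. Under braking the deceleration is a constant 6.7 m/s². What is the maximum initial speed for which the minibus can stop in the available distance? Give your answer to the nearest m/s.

Maximum speed ≈ 21 m/s

v²/(2a) = d ⇒ v = √(2 × 6.700 × 32) = √428.80 = 20.7075 m/s.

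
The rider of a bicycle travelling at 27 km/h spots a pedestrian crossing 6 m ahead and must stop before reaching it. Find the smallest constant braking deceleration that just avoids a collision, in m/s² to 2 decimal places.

Required deceleration ≈ 4.69 m/s²

27 km/h ÷ 3.6 = 7.5000 m/s.
v² = 2a·d ⇒ a = v²/(2d) = 7.5000² / (2 × 6.000) = 56.250 / 12.000 = 4.6875 m/s².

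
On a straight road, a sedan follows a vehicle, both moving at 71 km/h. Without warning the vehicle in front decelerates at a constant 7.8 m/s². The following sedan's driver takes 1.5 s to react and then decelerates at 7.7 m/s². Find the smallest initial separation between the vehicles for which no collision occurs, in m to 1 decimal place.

Minimum gap ≈ 29.9 m

71 km/h ÷ 3.6 = 19.7222 m/s.
Leader travels v²/(2a_L) = 388.965 / 15.600 = 24.934 m before stopping.
Follower covers v·t_r = 19.7222 × 1.5 = 29.583 m while reacting, then v²/(2a_F) = 388.965 / 15.400 = 25.257 m while braking, for a total of 29.583 + 25.257 = 54.840 m.
Since a_F ≤ a_L and the follower starts braking later, the follower is never slower than the leader, so the closest approach is when both have stopped.
Minimum gap = 54.840 − 24.934 = 29.906 m.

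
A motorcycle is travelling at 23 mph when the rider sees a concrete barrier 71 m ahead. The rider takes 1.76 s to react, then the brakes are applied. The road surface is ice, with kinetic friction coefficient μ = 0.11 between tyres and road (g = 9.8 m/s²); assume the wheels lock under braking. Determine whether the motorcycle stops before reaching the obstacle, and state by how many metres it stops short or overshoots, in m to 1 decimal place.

Yes — it stops 3.9 m short of the obstacle

23 mph × 0.44704 = 10.2819 m/s.
a = μg = 0.11 × 9.8 = 1.078 m/s².
Reaction distance = 10.2819 × 1.76 = 18.096 m.
Braking distance = v²/(2a) = 105.717 / 2.156 = 49.034 m.
Total stopping distance = 18.096 + 49.034 = 67.130 m, vs 71 m available — it stops with 71 − 67.130 = 3.870 m to spare.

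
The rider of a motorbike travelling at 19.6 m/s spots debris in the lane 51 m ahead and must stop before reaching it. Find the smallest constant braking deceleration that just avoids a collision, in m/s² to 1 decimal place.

v² = 2a·d ⇒ a = v²/(2d) = 19.6000² / (2 × 51.000) = 384.160 / 102.000 = 3.7663 m/s².

Required deceleration ≈ 3.8 m/s²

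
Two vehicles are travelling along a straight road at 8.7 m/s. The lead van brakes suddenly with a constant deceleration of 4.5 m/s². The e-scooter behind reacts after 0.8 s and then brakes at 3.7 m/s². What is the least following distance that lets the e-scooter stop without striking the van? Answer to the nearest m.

Leader travels v²/(2a_L) = 75.690 / 9.000 = 8.410 m before stopping.
Follower covers v·t_r = 8.7000 × 0.8 = 6.960 m while reacting, then v²/(2a_F) = 75.690 / 7.400 = 10.228 m while braking, for a total of 6.960 + 10.228 = 17.188 m.
Since a_F ≤ a_L and the follower starts braking later, the follower is never slower than the leader, so the closest approach is when both have stopped.
Minimum gap = 17.188 − 8.410 = 8.778 m.

Minimum gap ≈ 9 m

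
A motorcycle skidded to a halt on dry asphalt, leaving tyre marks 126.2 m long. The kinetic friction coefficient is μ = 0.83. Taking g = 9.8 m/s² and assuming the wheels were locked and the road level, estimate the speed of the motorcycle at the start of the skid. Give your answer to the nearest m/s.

Deceleration a = μg = 0.83 × 9.8 = 8.134 m/s².
v = √(2a·d) = √(2 × 8.134 × 126.2) = √2053.022 = 45.3103 m/s.

Initial speed ≈ 45 m/s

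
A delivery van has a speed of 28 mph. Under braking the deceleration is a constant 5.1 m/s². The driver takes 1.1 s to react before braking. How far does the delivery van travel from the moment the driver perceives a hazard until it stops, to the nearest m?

Total stopping distance ≈ 29 m

28 mph × 0.44704 = 12.5171 m/s.
Reaction distance = v·t_r = 12.5171 × 1.1 = 13.769 m.
Braking distance = v²/(2a) = 12.5171² / (2 × 5.100) = 156.678 / 10.200 = 15.361 m.
Total = 13.769 + 15.361 = 29.130 m.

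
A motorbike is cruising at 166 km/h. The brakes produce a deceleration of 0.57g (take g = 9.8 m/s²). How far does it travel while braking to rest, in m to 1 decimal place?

166 km/h ÷ 3.6 = 46.1111 m/s.
a = 0.57 × 9.8 = 5.586 m/s².
Braking distance = v²/(2a) = 46.1111² / (2 × 5.586) = 2126.234 / 11.172 = 190.318 m.

Braking distance ≈ 190.3 m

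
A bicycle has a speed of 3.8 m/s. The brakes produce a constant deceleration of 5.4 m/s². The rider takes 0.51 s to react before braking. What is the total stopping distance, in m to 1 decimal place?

Reaction distance = v·t_r = 3.8000 × 0.51 = 1.938 m.
Braking distance = v²/(2a) = 3.8000² / (2 × 5.400) = 14.440 / 10.800 = 1.337 m.
Total = 1.938 + 1.337 = 3.275 m.

Total stopping distance ≈ 3.3 m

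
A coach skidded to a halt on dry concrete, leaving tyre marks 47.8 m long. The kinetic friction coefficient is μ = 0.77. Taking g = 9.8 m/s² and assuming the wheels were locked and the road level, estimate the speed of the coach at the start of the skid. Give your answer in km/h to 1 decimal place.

Initial speed ≈ 96.7 km/h

Deceleration a = μg = 0.77 × 9.8 = 7.546 m/s².
v = √(2a·d) = √(2 × 7.546 × 47.8) = √721.398 = 26.8589 m/s.
= 26.8589 × 3.6 = 96.692 km/h.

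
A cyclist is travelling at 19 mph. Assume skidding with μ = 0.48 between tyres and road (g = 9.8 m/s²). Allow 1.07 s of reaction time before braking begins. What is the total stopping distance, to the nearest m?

19 mph × 0.44704 = 8.4938 m/s.
a = μg = 0.48 × 9.8 = 4.704 m/s².
Reaction distance = v·t_r = 8.4938 × 1.07 = 9.088 m.
Braking distance = v²/(2a) = 8.4938² / (2 × 4.704) = 72.145 / 9.408 = 7.668 m.
Total = 9.088 + 7.668 = 16.756 m.

Total stopping distance ≈ 17 m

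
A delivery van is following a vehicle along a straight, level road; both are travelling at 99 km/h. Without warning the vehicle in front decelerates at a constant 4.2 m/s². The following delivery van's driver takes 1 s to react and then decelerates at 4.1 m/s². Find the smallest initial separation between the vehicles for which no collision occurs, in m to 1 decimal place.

99 km/h ÷ 3.6 = 27.5000 m/s.
Leader travels v²/(2a_L) = 756.250 / 8.400 = 90.030 m before stopping.
Follower covers v·t_r = 27.5000 × 1 = 27.500 m while reacting, then v²/(2a_F) = 756.250 / 8.200 = 92.226 m while braking, for a total of 27.500 + 92.226 = 119.726 m.
Since a_F ≤ a_L and the follower starts braking later, the follower is never slower than the leader, so the closest approach is when both have stopped.
Minimum gap = 119.726 − 90.030 = 29.696 m.

Minimum gap ≈ 29.7 m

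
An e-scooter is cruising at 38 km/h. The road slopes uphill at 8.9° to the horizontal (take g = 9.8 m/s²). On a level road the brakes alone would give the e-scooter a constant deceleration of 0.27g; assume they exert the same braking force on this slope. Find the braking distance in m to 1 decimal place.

Braking distance ≈ 13.4 m

38 km/h ÷ 3.6 = 10.5556 m/s.
a = 0.27 × 9.8 = 2.646 m/s².
Gravity along the uphill slope adds to the braking deceleration: a_eff = 2.646 + 9.8·sin 8.9° = 2.646 + 1.516 = 4.162 m/s².
Braking distance = v²/(2a) = 10.5556² / (2 × 4.162) = 111.421 / 8.324 = 13.386 m.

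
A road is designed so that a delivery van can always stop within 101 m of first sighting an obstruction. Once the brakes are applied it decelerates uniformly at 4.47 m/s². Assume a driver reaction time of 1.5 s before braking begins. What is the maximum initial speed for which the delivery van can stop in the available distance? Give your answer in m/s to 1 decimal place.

Stopping distance: v·t_r + v²/(2a) = 101 with t_r = 1.5 s and a = 4.470 m/s².
So v² + 13.410 v − 902.94 = 0.
Positive root: v = −a·t_r + √((a·t_r)² + 2a·d) = −6.705 + √(44.957 + 902.94) = 24.0829 m/s.

Maximum speed ≈ 24.1 m/s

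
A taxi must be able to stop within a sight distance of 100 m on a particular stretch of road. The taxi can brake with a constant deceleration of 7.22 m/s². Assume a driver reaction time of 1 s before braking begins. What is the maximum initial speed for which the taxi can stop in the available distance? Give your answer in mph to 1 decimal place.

Maximum speed ≈ 70.4 mph

Stopping distance: v·t_r + v²/(2a) = 100 with t_r = 1 s and a = 7.220 m/s².
So v² + 14.440 v − 1444.00 = 0.
Positive root: v = −a·t_r + √((a·t_r)² + 2a·d) = −7.220 + √(52.128 + 1444.00) = 31.4598 m/s.
31.4598 m/s ÷ 0.44704 = 70.374 mph.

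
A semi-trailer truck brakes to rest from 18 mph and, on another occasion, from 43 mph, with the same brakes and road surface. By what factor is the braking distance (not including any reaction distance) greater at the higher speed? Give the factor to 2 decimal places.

Braking distance d = v²/(2a), so with a fixed, d ∝ v².
Factor = (43/18)² = 2.3889² = 5.7068.

Factor ≈ 5.71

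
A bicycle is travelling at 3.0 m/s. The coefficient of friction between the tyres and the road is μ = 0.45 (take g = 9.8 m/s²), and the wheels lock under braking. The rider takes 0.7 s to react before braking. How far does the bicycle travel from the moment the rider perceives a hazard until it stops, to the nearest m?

Total stopping distance ≈ 3 m

a = μg = 0.45 × 9.8 = 4.410 m/s².
Reaction distance = v·t_r = 3.0000 × 0.7 = 2.100 m.
Braking distance = v²/(2a) = 3.0000² / (2 × 4.410) = 9.000 / 8.820 = 1.020 m.
Total = 2.100 + 1.020 = 3.120 m.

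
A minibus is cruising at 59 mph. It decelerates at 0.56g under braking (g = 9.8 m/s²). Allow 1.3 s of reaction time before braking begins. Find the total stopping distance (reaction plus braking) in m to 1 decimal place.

59 mph × 0.44704 = 26.3754 m/s.
a = 0.56 × 9.8 = 5.488 m/s².
Reaction distance = v·t_r = 26.3754 × 1.3 = 34.288 m.
Braking distance = v²/(2a) = 26.3754² / (2 × 5.488) = 695.662 / 10.976 = 63.380 m.
Total = 34.288 + 63.380 = 97.668 m.

Total stopping distance ≈ 97.7 m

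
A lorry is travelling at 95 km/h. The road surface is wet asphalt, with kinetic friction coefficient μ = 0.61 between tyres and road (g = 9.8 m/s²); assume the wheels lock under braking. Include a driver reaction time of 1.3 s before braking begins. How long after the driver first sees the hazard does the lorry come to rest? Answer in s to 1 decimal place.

95 km/h ÷ 3.6 = 26.3889 m/s.
a = μg = 0.61 × 9.8 = 5.978 m/s².
Braking time = v/a = 26.3889 / 5.978 = 4.414 s.
Total = 1.3 + 4.414 = 5.714 s.

Total time ≈ 5.7 s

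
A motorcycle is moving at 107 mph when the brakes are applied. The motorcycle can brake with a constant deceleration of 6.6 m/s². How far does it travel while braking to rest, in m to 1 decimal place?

Braking distance ≈ 173.3 m

107 mph × 0.44704 = 47.8333 m/s.
Braking distance = v²/(2a) = 47.8333² / (2 × 6.600) = 2288.025 / 13.200 = 173.335 m.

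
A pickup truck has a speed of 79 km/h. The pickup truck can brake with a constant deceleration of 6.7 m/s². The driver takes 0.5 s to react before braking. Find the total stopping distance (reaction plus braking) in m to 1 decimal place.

79 km/h ÷ 3.6 = 21.9444 m/s.
Reaction distance = v·t_r = 21.9444 × 0.5 = 10.972 m.
Braking distance = v²/(2a) = 21.9444² / (2 × 6.700) = 481.557 / 13.400 = 35.937 m.
Total = 10.972 + 35.937 = 46.909 m.

Total stopping distance ≈ 46.9 m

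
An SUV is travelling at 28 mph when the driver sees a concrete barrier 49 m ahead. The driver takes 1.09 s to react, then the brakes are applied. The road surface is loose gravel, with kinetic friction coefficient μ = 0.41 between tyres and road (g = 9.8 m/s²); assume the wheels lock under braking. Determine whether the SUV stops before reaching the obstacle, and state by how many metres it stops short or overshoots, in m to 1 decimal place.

Yes — it stops 15.9 m short of the obstacle

28 mph × 0.44704 = 12.5171 m/s.
a = μg = 0.41 × 9.8 = 4.018 m/s².
Reaction distance = 12.5171 × 1.09 = 13.644 m.
Braking distance = v²/(2a) = 156.678 / 8.036 = 19.497 m.
Total stopping distance = 13.644 + 19.497 = 33.141 m, vs 49 m available — it stops with 49 − 33.141 = 15.859 m to spare.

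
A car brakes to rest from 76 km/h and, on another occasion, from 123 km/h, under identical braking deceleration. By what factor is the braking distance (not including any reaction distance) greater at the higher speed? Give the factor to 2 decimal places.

Factor ≈ 2.62

Braking distance d = v²/(2a), so with a fixed, d ∝ v².
Factor = (123/76)² = 1.6184² = 2.6192.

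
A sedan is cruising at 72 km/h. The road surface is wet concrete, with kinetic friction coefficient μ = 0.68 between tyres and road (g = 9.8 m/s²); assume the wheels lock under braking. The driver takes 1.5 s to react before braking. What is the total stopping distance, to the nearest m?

Total stopping distance ≈ 60 m

72 km/h ÷ 3.6 = 20.0000 m/s.
a = μg = 0.68 × 9.8 = 6.664 m/s².
Reaction distance = v·t_r = 20.0000 × 1.5 = 30.000 m.
Braking distance = v²/(2a) = 20.0000² / (2 × 6.664) = 400.000 / 13.328 = 30.012 m.
Total = 30.000 + 30.012 = 60.012 m.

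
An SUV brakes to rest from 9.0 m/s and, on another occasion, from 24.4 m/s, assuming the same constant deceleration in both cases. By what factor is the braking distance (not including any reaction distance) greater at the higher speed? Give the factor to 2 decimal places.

Braking distance d = v²/(2a), so with a fixed, d ∝ v².
Factor = (24.4/9.0)² = 2.7111² = 7.3501.

Factor ≈ 7.35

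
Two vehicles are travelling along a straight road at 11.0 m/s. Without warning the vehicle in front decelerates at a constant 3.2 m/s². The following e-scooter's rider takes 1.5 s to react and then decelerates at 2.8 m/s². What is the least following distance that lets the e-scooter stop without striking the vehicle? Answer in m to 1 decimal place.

Minimum gap ≈ 19.2 m

Leader travels v²/(2a_L) = 121.000 / 6.400 = 18.906 m before stopping.
Follower covers v·t_r = 11.0000 × 1.5 = 16.500 m while reacting, then v²/(2a_F) = 121.000 / 5.600 = 21.607 m while braking, for a total of 16.500 + 21.607 = 38.107 m.
Since a_F ≤ a_L and the follower starts braking later, the follower is never slower than the leader, so the closest approach is when both have stopped.
Minimum gap = 38.107 − 18.906 = 19.201 m.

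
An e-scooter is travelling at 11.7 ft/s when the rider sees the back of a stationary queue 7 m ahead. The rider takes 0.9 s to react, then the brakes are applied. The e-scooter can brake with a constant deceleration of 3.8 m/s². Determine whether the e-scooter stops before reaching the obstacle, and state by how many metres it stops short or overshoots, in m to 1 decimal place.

Yes — it stops 2.1 m short of the obstacle

11.7 ft/s × 0.3048 = 3.5662 m/s.
Reaction distance = 3.5662 × 0.9 = 3.210 m.
Braking distance = v²/(2a) = 12.718 / 7.600 = 1.673 m.
Total stopping distance = 3.210 + 1.673 = 4.883 m, vs 7 m available — it stops with 7 − 4.883 = 2.117 m to spare.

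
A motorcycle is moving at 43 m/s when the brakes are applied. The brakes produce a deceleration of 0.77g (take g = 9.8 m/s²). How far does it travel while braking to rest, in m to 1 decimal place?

Braking distance ≈ 122.5 m

a = 0.77 × 9.8 = 7.546 m/s².
Braking distance = v²/(2a) = 43.0000² / (2 × 7.546) = 1849.000 / 15.092 = 122.515 m.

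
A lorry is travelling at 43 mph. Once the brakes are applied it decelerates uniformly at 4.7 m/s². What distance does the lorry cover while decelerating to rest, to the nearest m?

43 mph × 0.44704 = 19.2227 m/s.
Braking distance = v²/(2a) = 19.2227² / (2 × 4.700) = 369.512 / 9.400 = 39.310 m.

Braking distance ≈ 39 m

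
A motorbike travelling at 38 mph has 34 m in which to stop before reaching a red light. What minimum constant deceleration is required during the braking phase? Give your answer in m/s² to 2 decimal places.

Required deceleration ≈ 4.24 m/s²

38 mph × 0.44704 = 16.9875 m/s.
v² = 2a·d ⇒ a = v²/(2d) = 16.9875² / (2 × 34.000) = 288.575 / 68.000 = 4.2437 m/s².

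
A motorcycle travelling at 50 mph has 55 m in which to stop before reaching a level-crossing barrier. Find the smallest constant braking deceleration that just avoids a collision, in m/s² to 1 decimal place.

Required deceleration ≈ 4.5 m/s²

50 mph × 0.44704 = 22.3520 m/s.
v² = 2a·d ⇒ a = v²/(2d) = 22.3520² / (2 × 55.000) = 499.612 / 110.000 = 4.5419 m/s².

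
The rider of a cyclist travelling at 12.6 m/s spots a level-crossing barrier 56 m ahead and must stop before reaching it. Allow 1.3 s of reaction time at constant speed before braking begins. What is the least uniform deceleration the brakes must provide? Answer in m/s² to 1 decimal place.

Required deceleration ≈ 2.0 m/s²

Distance covered during reaction = 12.6000 × 1.3 = 16.380 m.
Distance available for braking: 56 − 16.380 = 39.620 m.
v² = 2a·d ⇒ a = v²/(2d) = 12.6000² / (2 × 39.620) = 158.760 / 79.240 = 2.0035 m/s².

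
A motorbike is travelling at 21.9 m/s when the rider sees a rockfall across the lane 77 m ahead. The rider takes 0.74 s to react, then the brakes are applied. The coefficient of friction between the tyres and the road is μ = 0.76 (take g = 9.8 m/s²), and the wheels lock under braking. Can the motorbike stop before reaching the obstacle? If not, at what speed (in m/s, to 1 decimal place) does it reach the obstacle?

Yes — it stops about 28.6 m short of the obstacle, so it never reaches it

a = μg = 0.76 × 9.8 = 7.448 m/s².
Reaction distance = 21.9000 × 0.74 = 16.206 m.
Braking distance = v²/(2a) = 479.610 / 14.896 = 32.197 m.
Total stopping distance = 16.206 + 32.197 = 48.403 m, vs 77 m available — it stops with 77 − 48.403 = 28.597 m to spare.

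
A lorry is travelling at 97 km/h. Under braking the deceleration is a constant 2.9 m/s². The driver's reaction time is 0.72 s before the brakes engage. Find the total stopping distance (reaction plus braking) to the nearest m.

97 km/h ÷ 3.6 = 26.9444 m/s.
Reaction distance = v·t_r = 26.9444 × 0.72 = 19.400 m.
Braking distance = v²/(2a) = 26.9444² / (2 × 2.900) = 726.001 / 5.800 = 125.173 m.
Total = 19.400 + 125.173 = 144.573 m.

Total stopping distance ≈ 145 m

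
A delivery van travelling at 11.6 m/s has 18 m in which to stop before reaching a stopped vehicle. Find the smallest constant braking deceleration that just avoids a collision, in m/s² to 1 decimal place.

Required deceleration ≈ 3.7 m/s²

v² = 2a·d ⇒ a = v²/(2d) = 11.6000² / (2 × 18.000) = 134.560 / 36.000 = 3.7378 m/s².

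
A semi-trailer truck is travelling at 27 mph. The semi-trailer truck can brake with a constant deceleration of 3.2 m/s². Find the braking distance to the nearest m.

Braking distance ≈ 23 m

27 mph × 0.44704 = 12.0701 m/s.
Braking distance = v²/(2a) = 12.0701² / (2 × 3.200) = 145.687 / 6.400 = 22.764 m.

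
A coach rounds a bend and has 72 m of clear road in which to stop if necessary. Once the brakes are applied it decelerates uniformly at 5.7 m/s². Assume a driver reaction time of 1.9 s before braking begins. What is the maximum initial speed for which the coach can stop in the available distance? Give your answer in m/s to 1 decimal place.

Maximum speed ≈ 19.8 m/s

Stopping distance: v·t_r + v²/(2a) = 72 with t_r = 1.9 s and a = 5.700 m/s².
So v² + 21.660 v − 820.80 = 0.
Positive root: v = −a·t_r + √((a·t_r)² + 2a·d) = −10.830 + √(117.289 + 820.80) = 19.7982 m/s.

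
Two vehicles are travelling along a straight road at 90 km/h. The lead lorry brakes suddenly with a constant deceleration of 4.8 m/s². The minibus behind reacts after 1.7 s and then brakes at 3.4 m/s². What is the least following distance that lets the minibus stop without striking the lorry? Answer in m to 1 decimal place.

Minimum gap ≈ 69.3 m

90 km/h ÷ 3.6 = 25.0000 m/s.
Leader travels v²/(2a_L) = 625.000 / 9.600 = 65.104 m before stopping.
Follower covers v·t_r = 25.0000 × 1.7 = 42.500 m while reacting, then v²/(2a_F) = 625.000 / 6.800 = 91.912 m while braking, for a total of 42.500 + 91.912 = 134.412 m.
Since a_F ≤ a_L and the follower starts braking later, the follower is never slower than the leader, so the closest approach is when both have stopped.
Minimum gap = 134.412 − 65.104 = 69.308 m.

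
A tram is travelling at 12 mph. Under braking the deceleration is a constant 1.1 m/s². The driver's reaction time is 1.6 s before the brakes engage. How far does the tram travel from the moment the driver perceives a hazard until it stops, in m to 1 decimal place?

12 mph × 0.44704 = 5.3645 m/s.
Reaction distance = v·t_r = 5.3645 × 1.6 = 8.583 m.
Braking distance = v²/(2a) = 5.3645² / (2 × 1.100) = 28.778 / 2.200 = 13.081 m.
Total = 8.583 + 13.081 = 21.664 m.

Total stopping distance ≈ 21.7 m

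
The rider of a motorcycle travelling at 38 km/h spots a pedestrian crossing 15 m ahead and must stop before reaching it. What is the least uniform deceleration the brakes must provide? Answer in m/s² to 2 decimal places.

38 km/h ÷ 3.6 = 10.5556 m/s.
v² = 2a·d ⇒ a = v²/(2d) = 10.5556² / (2 × 15.000) = 111.421 / 30.000 = 3.7140 m/s².

Required deceleration ≈ 3.71 m/s²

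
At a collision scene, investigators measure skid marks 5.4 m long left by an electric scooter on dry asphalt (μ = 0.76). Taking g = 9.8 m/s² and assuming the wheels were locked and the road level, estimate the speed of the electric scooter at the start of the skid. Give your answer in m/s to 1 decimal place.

Deceleration a = μg = 0.76 × 9.8 = 7.448 m/s².
v = √(2a·d) = √(2 × 7.448 × 5.4) = √80.438 = 8.9687 m/s.

Initial speed ≈ 9.0 m/s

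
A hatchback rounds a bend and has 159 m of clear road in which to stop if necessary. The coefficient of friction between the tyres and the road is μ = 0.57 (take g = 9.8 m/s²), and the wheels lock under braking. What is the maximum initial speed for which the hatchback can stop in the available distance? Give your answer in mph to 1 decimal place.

a = μg = 0.57 × 9.8 = 5.586 m/s².
v²/(2a) = d ⇒ v = √(2 × 5.586 × 159) = √1776.35 = 42.1468 m/s.
42.1468 m/s ÷ 0.44704 = 94.280 mph.

Maximum speed ≈ 94.3 mph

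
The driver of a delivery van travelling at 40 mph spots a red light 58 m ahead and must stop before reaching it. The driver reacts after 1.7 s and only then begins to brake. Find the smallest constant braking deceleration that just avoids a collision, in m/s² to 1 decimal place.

Required deceleration ≈ 5.8 m/s²

40 mph × 0.44704 = 17.8816 m/s.
Distance covered during reaction = 17.8816 × 1.7 = 30.399 m.
Distance available for braking: 58 − 30.399 = 27.601 m.
v² = 2a·d ⇒ a = v²/(2d) = 17.8816² / (2 × 27.601) = 319.752 / 55.202 = 5.7924 m/s².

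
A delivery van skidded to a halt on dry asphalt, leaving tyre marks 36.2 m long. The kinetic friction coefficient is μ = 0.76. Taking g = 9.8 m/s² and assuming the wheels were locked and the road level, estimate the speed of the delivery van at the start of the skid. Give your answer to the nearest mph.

Deceleration a = μg = 0.76 × 9.8 = 7.448 m/s².
v = √(2a·d) = √(2 × 7.448 × 36.2) = √539.235 = 23.2214 m/s.
= 23.2214 ÷ 0.44704 = 51.945 mph.

Initial speed ≈ 52 mph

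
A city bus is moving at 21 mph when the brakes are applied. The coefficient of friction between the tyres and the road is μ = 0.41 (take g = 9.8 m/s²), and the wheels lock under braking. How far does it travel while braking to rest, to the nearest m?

Braking distance ≈ 11 m

21 mph × 0.44704 = 9.3878 m/s.
a = μg = 0.41 × 9.8 = 4.018 m/s².
Braking distance = v²/(2a) = 9.3878² / (2 × 4.018) = 88.131 / 8.036 = 10.967 m.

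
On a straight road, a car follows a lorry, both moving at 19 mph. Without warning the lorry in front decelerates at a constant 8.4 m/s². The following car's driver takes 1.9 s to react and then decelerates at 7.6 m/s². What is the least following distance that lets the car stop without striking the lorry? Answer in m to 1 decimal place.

19 mph × 0.44704 = 8.4938 m/s.
Leader travels v²/(2a_L) = 72.145 / 16.800 = 4.294 m before stopping.
Follower covers v·t_r = 8.4938 × 1.9 = 16.138 m while reacting, then v²/(2a_F) = 72.145 / 15.200 = 4.746 m while braking, for a total of 16.138 + 4.746 = 20.884 m.
Since a_F ≤ a_L and the follower starts braking later, the follower is never slower than the leader, so the closest approach is when both have stopped.
Minimum gap = 20.884 − 4.294 = 16.590 m.

Minimum gap ≈ 16.6 m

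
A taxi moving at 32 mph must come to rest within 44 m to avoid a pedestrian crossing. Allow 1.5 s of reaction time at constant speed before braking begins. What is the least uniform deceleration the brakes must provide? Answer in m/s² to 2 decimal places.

Required deceleration ≈ 4.54 m/s²

32 mph × 0.44704 = 14.3053 m/s.
Distance covered during reaction = 14.3053 × 1.5 = 21.458 m.
Distance available for braking: 44 − 21.458 = 22.542 m.
v² = 2a·d ⇒ a = v²/(2d) = 14.3053² / (2 × 22.542) = 204.642 / 45.084 = 4.5391 m/s².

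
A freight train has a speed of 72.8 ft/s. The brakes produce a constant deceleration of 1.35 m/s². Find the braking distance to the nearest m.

Braking distance ≈ 182 m

72.8 ft/s × 0.3048 = 22.1894 m/s.
Braking distance = v²/(2a) = 22.1894² / (2 × 1.350) = 492.369 / 2.700 = 182.359 m.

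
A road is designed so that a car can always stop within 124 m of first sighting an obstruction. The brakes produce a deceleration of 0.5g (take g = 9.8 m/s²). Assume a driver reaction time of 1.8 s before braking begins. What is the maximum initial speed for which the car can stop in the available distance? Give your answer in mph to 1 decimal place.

a = 0.5 × 9.8 = 4.900 m/s².
Stopping distance: v·t_r + v²/(2a) = 124 with t_r = 1.8 s and a = 4.900 m/s².
So v² + 17.640 v − 1215.20 = 0.
Positive root: v = −a·t_r + √((a·t_r)² + 2a·d) = −8.820 + √(77.792 + 1215.20) = 27.1382 m/s.
27.1382 m/s ÷ 0.44704 = 60.706 mph.

Maximum speed ≈ 60.7 mph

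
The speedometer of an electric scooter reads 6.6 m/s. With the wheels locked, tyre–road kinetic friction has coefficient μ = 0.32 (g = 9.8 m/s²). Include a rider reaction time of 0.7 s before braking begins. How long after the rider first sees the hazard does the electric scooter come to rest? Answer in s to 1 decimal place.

Total time ≈ 2.8 s

a = μg = 0.32 × 9.8 = 3.136 m/s².
Braking time = v/a = 6.6000 / 3.136 = 2.105 s.
Total = 0.7 + 2.105 = 2.805 s.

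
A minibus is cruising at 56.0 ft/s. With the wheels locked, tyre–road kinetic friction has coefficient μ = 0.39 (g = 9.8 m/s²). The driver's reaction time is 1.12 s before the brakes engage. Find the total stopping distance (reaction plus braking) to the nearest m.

Total stopping distance ≈ 57 m

56 ft/s × 0.3048 = 17.0688 m/s.
a = μg = 0.39 × 9.8 = 3.822 m/s².
Reaction distance = v·t_r = 17.0688 × 1.12 = 19.117 m.
Braking distance = v²/(2a) = 17.0688² / (2 × 3.822) = 291.344 / 7.644 = 38.114 m.
Total = 19.117 + 38.114 = 57.231 m.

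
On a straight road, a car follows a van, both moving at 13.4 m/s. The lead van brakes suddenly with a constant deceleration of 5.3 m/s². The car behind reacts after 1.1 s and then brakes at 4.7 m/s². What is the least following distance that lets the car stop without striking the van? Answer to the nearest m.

Minimum gap ≈ 17 m

Leader travels v²/(2a_L) = 179.560 / 10.600 = 16.940 m before stopping.
Follower covers v·t_r = 13.4000 × 1.1 = 14.740 m while reacting, then v²/(2a_F) = 179.560 / 9.400 = 19.102 m while braking, for a total of 14.740 + 19.102 = 33.842 m.
Since a_F ≤ a_L and the follower starts braking later, the follower is never slower than the leader, so the closest approach is when both have stopped.
Minimum gap = 33.842 − 16.940 = 16.902 m.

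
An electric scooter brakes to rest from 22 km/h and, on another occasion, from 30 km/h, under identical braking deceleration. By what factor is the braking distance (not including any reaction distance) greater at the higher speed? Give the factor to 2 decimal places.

Braking distance d = v²/(2a), so with a fixed, d ∝ v².
Factor = (30/22)² = 1.3636² = 1.8594.

Factor ≈ 1.86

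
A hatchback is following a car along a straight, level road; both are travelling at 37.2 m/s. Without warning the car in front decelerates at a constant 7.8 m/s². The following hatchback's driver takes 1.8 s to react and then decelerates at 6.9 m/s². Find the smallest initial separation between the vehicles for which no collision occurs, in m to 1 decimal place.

Leader travels v²/(2a_L) = 1383.840 / 15.600 = 88.708 m before stopping.
Follower covers v·t_r = 37.2000 × 1.8 = 66.960 m while reacting, then v²/(2a_F) = 1383.840 / 13.800 = 100.278 m while braking, for a total of 66.960 + 100.278 = 167.238 m.
Since a_F ≤ a_L and the follower starts braking later, the follower is never slower than the leader, so the closest approach is when both have stopped.
Minimum gap = 167.238 − 88.708 = 78.530 m.

Minimum gap ≈ 78.5 m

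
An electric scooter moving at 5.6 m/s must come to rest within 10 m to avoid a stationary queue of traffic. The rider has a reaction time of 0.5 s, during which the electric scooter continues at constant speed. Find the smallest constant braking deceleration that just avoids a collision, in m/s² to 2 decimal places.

Distance covered during reaction = 5.6000 × 0.5 = 2.800 m.
Distance available for braking: 10 − 2.800 = 7.200 m.
v² = 2a·d ⇒ a = v²/(2d) = 5.6000² / (2 × 7.200) = 31.360 / 14.400 = 2.1778 m/s².

Required deceleration ≈ 2.18 m/s²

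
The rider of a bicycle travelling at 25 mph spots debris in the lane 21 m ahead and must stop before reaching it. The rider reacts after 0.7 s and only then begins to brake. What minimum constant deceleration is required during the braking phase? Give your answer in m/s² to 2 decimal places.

Required deceleration ≈ 4.74 m/s²

25 mph × 0.44704 = 11.1760 m/s.
Distance covered during reaction = 11.1760 × 0.7 = 7.823 m.
Distance available for braking: 21 − 7.823 = 13.177 m.
v² = 2a·d ⇒ a = v²/(2d) = 11.1760² / (2 × 13.177) = 124.903 / 26.354 = 4.7394 m/s².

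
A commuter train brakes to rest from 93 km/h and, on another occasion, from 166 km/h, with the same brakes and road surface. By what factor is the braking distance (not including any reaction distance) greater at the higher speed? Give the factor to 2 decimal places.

Factor ≈ 3.19

Braking distance d = v²/(2a), so with a fixed, d ∝ v².
Factor = (166/93)² = 1.7849² = 3.1859.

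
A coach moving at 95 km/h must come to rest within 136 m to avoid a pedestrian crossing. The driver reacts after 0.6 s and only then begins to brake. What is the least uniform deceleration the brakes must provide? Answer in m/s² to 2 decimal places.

Required deceleration ≈ 2.90 m/s²

95 km/h ÷ 3.6 = 26.3889 m/s.
Distance covered during reaction = 26.3889 × 0.6 = 15.833 m.
Distance available for braking: 136 − 15.833 = 120.167 m.
v² = 2a·d ⇒ a = v²/(2d) = 26.3889² / (2 × 120.167) = 696.374 / 240.334 = 2.8975 m/s².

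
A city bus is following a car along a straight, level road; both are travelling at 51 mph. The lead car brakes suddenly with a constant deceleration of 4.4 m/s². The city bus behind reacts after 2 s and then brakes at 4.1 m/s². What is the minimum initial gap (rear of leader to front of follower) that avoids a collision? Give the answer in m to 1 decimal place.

51 mph × 0.44704 = 22.7990 m/s.
Leader travels v²/(2a_L) = 519.794 / 8.800 = 59.067 m before stopping.
Follower covers v·t_r = 22.7990 × 2 = 45.598 m while reacting, then v²/(2a_F) = 519.794 / 8.200 = 63.390 m while braking, for a total of 45.598 + 63.390 = 108.988 m.
Since a_F ≤ a_L and the follower starts braking later, the follower is never slower than the leader, so the closest approach is when both have stopped.
Minimum gap = 108.988 − 59.067 = 49.921 m.

Minimum gap ≈ 49.9 m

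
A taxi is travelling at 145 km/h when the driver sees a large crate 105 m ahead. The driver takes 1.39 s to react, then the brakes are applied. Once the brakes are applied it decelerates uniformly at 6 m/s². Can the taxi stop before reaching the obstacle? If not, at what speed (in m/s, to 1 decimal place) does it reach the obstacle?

145 km/h ÷ 3.6 = 40.2778 m/s.
Reaction distance = 40.2778 × 1.39 = 55.986 m.
Braking distance needed to stop: v²/(2a) = 1622.301 / 12.000 = 135.192 m, so total needed = 55.986 + 135.192 = 191.178 m > 105 m — it cannot stop.
Distance remaining when braking begins: 105 − 55.986 = 49.014 m.
v² = v₀² − 2a·d = 1622.301 − 2 × 6.000 × 49.014 = 1034.133 m²/s².
v = √1034.133 = 32.158 m/s.

No — it strikes the obstacle at 32.2 m/s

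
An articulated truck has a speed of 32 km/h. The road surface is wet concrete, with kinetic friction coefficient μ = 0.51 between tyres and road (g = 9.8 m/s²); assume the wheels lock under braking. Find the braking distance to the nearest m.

Braking distance ≈ 8 m

32 km/h ÷ 3.6 = 8.8889 m/s.
a = μg = 0.51 × 9.8 = 4.998 m/s².
Braking distance = v²/(2a) = 8.8889² / (2 × 4.998) = 79.013 / 9.996 = 7.904 m.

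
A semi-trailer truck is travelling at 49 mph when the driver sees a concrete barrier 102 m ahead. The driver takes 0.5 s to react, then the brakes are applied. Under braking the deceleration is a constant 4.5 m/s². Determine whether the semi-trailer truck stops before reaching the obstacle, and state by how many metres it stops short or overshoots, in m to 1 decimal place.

Yes — it stops 37.7 m short of the obstacle

49 mph × 0.44704 = 21.9050 m/s.
Reaction distance = 21.9050 × 0.5 = 10.953 m.
Braking distance = v²/(2a) = 479.829 / 9.000 = 53.314 m.
Total stopping distance = 10.953 + 53.314 = 64.267 m, vs 102 m available — it stops with 102 − 64.267 = 37.733 m to spare.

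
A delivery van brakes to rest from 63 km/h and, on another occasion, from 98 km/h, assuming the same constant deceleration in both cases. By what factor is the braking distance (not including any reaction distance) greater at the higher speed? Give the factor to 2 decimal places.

Factor ≈ 2.42

Braking distance d = v²/(2a), so with a fixed, d ∝ v².
Factor = (98/63)² = 1.5556² = 2.4199.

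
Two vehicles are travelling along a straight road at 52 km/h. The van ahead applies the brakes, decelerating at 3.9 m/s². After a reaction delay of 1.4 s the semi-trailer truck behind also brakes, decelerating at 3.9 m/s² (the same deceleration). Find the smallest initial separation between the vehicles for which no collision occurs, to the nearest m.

52 km/h ÷ 3.6 = 14.4444 m/s.
Leader travels v²/(2a_L) = 208.641 / 7.800 = 26.749 m before stopping.
Follower covers v·t_r = 14.4444 × 1.4 = 20.222 m while reacting, then v²/(2a_F) = 208.641 / 7.800 = 26.749 m while braking, for a total of 20.222 + 26.749 = 46.971 m.
Since a_F ≤ a_L and the follower starts braking later, the follower is never slower than the leader, so the closest approach is when both have stopped.
Minimum gap = 46.971 − 26.749 = 20.222 m.

Minimum gap ≈ 20 m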